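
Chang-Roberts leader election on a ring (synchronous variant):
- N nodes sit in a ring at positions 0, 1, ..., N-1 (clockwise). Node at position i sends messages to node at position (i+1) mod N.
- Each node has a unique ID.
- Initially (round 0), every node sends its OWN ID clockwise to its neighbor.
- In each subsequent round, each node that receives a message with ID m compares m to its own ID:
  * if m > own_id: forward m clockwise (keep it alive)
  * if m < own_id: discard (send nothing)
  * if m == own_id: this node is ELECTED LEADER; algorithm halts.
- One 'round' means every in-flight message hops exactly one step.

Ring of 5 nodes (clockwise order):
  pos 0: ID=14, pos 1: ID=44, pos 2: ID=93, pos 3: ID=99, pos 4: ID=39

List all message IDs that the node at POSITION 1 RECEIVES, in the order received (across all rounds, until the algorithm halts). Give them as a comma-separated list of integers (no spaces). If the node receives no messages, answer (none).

Answer: 14,39,99

Derivation:
Round 1: pos1(id44) recv 14: drop; pos2(id93) recv 44: drop; pos3(id99) recv 93: drop; pos4(id39) recv 99: fwd; pos0(id14) recv 39: fwd
Round 2: pos0(id14) recv 99: fwd; pos1(id44) recv 39: drop
Round 3: pos1(id44) recv 99: fwd
Round 4: pos2(id93) recv 99: fwd
Round 5: pos3(id99) recv 99: ELECTED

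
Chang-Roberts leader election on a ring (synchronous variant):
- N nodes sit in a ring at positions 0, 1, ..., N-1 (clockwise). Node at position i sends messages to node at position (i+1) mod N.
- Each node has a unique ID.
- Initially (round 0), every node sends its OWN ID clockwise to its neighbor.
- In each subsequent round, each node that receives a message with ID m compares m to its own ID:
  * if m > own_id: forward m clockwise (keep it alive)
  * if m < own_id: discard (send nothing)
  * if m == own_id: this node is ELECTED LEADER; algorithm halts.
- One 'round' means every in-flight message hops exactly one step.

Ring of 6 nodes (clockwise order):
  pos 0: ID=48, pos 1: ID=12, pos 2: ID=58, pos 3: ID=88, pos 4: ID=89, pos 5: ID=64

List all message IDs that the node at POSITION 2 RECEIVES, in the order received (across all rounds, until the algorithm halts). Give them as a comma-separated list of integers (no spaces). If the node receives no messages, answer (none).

Answer: 12,48,64,89

Derivation:
Round 1: pos1(id12) recv 48: fwd; pos2(id58) recv 12: drop; pos3(id88) recv 58: drop; pos4(id89) recv 88: drop; pos5(id64) recv 89: fwd; pos0(id48) recv 64: fwd
Round 2: pos2(id58) recv 48: drop; pos0(id48) recv 89: fwd; pos1(id12) recv 64: fwd
Round 3: pos1(id12) recv 89: fwd; pos2(id58) recv 64: fwd
Round 4: pos2(id58) recv 89: fwd; pos3(id88) recv 64: drop
Round 5: pos3(id88) recv 89: fwd
Round 6: pos4(id89) recv 89: ELECTED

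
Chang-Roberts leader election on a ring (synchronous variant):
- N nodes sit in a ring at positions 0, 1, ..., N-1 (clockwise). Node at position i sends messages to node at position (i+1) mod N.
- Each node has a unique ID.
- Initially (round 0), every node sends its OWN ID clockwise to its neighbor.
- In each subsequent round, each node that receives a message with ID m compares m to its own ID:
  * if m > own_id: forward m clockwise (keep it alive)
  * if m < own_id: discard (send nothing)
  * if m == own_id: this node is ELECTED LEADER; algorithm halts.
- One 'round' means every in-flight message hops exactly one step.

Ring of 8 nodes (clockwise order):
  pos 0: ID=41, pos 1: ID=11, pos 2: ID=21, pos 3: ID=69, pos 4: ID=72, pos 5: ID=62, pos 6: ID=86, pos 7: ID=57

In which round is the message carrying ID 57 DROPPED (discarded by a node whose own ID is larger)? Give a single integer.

Round 1: pos1(id11) recv 41: fwd; pos2(id21) recv 11: drop; pos3(id69) recv 21: drop; pos4(id72) recv 69: drop; pos5(id62) recv 72: fwd; pos6(id86) recv 62: drop; pos7(id57) recv 86: fwd; pos0(id41) recv 57: fwd
Round 2: pos2(id21) recv 41: fwd; pos6(id86) recv 72: drop; pos0(id41) recv 86: fwd; pos1(id11) recv 57: fwd
Round 3: pos3(id69) recv 41: drop; pos1(id11) recv 86: fwd; pos2(id21) recv 57: fwd
Round 4: pos2(id21) recv 86: fwd; pos3(id69) recv 57: drop
Round 5: pos3(id69) recv 86: fwd
Round 6: pos4(id72) recv 86: fwd
Round 7: pos5(id62) recv 86: fwd
Round 8: pos6(id86) recv 86: ELECTED
Message ID 57 originates at pos 7; dropped at pos 3 in round 4

Answer: 4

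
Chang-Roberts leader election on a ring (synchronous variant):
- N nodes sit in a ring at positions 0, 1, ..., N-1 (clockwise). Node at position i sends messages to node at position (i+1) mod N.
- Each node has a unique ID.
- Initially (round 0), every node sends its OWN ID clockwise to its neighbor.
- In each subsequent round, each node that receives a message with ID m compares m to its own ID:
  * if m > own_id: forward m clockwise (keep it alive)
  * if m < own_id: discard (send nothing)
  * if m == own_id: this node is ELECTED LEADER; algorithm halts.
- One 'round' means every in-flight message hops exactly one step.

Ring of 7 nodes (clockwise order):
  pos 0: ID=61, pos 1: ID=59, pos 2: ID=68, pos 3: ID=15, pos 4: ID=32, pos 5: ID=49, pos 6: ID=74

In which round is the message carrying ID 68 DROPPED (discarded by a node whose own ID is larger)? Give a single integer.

Round 1: pos1(id59) recv 61: fwd; pos2(id68) recv 59: drop; pos3(id15) recv 68: fwd; pos4(id32) recv 15: drop; pos5(id49) recv 32: drop; pos6(id74) recv 49: drop; pos0(id61) recv 74: fwd
Round 2: pos2(id68) recv 61: drop; pos4(id32) recv 68: fwd; pos1(id59) recv 74: fwd
Round 3: pos5(id49) recv 68: fwd; pos2(id68) recv 74: fwd
Round 4: pos6(id74) recv 68: drop; pos3(id15) recv 74: fwd
Round 5: pos4(id32) recv 74: fwd
Round 6: pos5(id49) recv 74: fwd
Round 7: pos6(id74) recv 74: ELECTED
Message ID 68 originates at pos 2; dropped at pos 6 in round 4

Answer: 4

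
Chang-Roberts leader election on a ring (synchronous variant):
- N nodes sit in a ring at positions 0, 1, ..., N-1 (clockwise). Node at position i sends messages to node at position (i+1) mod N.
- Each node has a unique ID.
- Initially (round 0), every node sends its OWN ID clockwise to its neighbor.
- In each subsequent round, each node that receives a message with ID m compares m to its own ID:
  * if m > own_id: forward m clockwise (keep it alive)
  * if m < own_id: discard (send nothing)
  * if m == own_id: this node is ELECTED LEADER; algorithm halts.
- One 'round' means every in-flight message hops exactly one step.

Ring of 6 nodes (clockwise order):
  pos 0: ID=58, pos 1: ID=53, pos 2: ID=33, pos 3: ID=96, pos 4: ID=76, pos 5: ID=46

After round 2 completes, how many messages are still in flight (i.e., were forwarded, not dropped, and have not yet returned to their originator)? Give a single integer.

Answer: 3

Derivation:
Round 1: pos1(id53) recv 58: fwd; pos2(id33) recv 53: fwd; pos3(id96) recv 33: drop; pos4(id76) recv 96: fwd; pos5(id46) recv 76: fwd; pos0(id58) recv 46: drop
Round 2: pos2(id33) recv 58: fwd; pos3(id96) recv 53: drop; pos5(id46) recv 96: fwd; pos0(id58) recv 76: fwd
After round 2: 3 messages still in flight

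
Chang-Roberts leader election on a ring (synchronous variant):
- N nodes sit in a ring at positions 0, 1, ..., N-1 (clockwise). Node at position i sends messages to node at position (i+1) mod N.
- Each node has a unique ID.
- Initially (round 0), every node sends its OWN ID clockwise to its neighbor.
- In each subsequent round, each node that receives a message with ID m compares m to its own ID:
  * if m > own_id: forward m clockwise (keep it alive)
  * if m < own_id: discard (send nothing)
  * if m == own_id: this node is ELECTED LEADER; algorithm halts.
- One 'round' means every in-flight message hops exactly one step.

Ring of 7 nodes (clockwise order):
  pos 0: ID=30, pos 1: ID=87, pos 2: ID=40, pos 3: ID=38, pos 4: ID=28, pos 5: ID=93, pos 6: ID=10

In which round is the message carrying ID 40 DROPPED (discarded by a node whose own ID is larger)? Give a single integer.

Round 1: pos1(id87) recv 30: drop; pos2(id40) recv 87: fwd; pos3(id38) recv 40: fwd; pos4(id28) recv 38: fwd; pos5(id93) recv 28: drop; pos6(id10) recv 93: fwd; pos0(id30) recv 10: drop
Round 2: pos3(id38) recv 87: fwd; pos4(id28) recv 40: fwd; pos5(id93) recv 38: drop; pos0(id30) recv 93: fwd
Round 3: pos4(id28) recv 87: fwd; pos5(id93) recv 40: drop; pos1(id87) recv 93: fwd
Round 4: pos5(id93) recv 87: drop; pos2(id40) recv 93: fwd
Round 5: pos3(id38) recv 93: fwd
Round 6: pos4(id28) recv 93: fwd
Round 7: pos5(id93) recv 93: ELECTED
Message ID 40 originates at pos 2; dropped at pos 5 in round 3

Answer: 3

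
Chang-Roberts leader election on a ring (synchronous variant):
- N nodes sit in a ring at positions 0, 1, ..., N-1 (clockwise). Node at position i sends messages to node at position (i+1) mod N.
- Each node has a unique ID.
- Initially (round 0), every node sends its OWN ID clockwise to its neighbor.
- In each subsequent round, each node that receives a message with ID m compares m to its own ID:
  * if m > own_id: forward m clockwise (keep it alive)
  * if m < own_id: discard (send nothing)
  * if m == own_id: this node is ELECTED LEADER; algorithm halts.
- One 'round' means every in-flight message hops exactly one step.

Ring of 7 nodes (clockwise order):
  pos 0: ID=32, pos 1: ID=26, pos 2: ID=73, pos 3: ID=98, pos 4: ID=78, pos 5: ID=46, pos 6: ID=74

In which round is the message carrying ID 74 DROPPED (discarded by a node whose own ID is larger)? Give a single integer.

Answer: 4

Derivation:
Round 1: pos1(id26) recv 32: fwd; pos2(id73) recv 26: drop; pos3(id98) recv 73: drop; pos4(id78) recv 98: fwd; pos5(id46) recv 78: fwd; pos6(id74) recv 46: drop; pos0(id32) recv 74: fwd
Round 2: pos2(id73) recv 32: drop; pos5(id46) recv 98: fwd; pos6(id74) recv 78: fwd; pos1(id26) recv 74: fwd
Round 3: pos6(id74) recv 98: fwd; pos0(id32) recv 78: fwd; pos2(id73) recv 74: fwd
Round 4: pos0(id32) recv 98: fwd; pos1(id26) recv 78: fwd; pos3(id98) recv 74: drop
Round 5: pos1(id26) recv 98: fwd; pos2(id73) recv 78: fwd
Round 6: pos2(id73) recv 98: fwd; pos3(id98) recv 78: drop
Round 7: pos3(id98) recv 98: ELECTED
Message ID 74 originates at pos 6; dropped at pos 3 in round 4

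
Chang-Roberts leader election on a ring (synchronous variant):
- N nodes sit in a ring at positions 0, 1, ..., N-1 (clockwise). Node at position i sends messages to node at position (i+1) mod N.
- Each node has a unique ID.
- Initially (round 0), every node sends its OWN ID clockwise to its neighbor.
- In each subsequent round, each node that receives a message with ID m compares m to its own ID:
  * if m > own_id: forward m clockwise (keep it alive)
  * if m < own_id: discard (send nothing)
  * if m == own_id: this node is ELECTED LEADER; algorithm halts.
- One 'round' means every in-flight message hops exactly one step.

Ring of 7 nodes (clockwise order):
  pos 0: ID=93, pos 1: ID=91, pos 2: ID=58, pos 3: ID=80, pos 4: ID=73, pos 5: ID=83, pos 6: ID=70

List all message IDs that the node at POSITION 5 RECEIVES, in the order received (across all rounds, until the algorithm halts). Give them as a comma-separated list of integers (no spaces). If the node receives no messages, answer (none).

Round 1: pos1(id91) recv 93: fwd; pos2(id58) recv 91: fwd; pos3(id80) recv 58: drop; pos4(id73) recv 80: fwd; pos5(id83) recv 73: drop; pos6(id70) recv 83: fwd; pos0(id93) recv 70: drop
Round 2: pos2(id58) recv 93: fwd; pos3(id80) recv 91: fwd; pos5(id83) recv 80: drop; pos0(id93) recv 83: drop
Round 3: pos3(id80) recv 93: fwd; pos4(id73) recv 91: fwd
Round 4: pos4(id73) recv 93: fwd; pos5(id83) recv 91: fwd
Round 5: pos5(id83) recv 93: fwd; pos6(id70) recv 91: fwd
Round 6: pos6(id70) recv 93: fwd; pos0(id93) recv 91: drop
Round 7: pos0(id93) recv 93: ELECTED

Answer: 73,80,91,93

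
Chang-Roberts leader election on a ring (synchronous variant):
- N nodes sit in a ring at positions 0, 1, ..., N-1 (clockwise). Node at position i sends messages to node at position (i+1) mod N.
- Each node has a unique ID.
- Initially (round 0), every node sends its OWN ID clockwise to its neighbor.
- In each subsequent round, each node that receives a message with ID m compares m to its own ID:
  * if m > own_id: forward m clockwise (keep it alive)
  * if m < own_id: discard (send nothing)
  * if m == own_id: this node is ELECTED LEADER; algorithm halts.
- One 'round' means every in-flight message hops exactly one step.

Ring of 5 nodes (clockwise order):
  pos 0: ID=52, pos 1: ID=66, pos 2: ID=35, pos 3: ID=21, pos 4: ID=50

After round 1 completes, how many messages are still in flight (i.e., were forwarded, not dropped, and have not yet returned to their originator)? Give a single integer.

Answer: 2

Derivation:
Round 1: pos1(id66) recv 52: drop; pos2(id35) recv 66: fwd; pos3(id21) recv 35: fwd; pos4(id50) recv 21: drop; pos0(id52) recv 50: drop
After round 1: 2 messages still in flight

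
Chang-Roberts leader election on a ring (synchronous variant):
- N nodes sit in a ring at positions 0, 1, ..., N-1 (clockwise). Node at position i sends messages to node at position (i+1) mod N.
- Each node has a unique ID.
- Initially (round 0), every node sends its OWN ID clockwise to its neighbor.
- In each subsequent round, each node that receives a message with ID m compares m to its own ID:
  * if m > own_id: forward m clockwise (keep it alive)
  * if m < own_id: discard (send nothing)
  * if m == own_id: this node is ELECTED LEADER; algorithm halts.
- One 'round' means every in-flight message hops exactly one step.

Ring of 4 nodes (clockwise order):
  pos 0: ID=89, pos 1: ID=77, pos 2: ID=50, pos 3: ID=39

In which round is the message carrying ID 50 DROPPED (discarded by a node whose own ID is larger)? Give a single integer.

Round 1: pos1(id77) recv 89: fwd; pos2(id50) recv 77: fwd; pos3(id39) recv 50: fwd; pos0(id89) recv 39: drop
Round 2: pos2(id50) recv 89: fwd; pos3(id39) recv 77: fwd; pos0(id89) recv 50: drop
Round 3: pos3(id39) recv 89: fwd; pos0(id89) recv 77: drop
Round 4: pos0(id89) recv 89: ELECTED
Message ID 50 originates at pos 2; dropped at pos 0 in round 2

Answer: 2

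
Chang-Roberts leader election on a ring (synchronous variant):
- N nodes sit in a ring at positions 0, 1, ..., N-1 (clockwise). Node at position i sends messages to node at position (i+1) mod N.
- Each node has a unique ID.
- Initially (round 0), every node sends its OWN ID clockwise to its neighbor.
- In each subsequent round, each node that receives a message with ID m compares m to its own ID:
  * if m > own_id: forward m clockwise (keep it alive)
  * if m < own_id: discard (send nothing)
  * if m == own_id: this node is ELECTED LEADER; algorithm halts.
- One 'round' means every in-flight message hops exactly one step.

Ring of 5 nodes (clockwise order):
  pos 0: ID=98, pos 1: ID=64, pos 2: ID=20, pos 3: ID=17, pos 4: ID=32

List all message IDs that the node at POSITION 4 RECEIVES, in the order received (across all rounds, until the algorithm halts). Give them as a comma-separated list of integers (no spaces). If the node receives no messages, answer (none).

Round 1: pos1(id64) recv 98: fwd; pos2(id20) recv 64: fwd; pos3(id17) recv 20: fwd; pos4(id32) recv 17: drop; pos0(id98) recv 32: drop
Round 2: pos2(id20) recv 98: fwd; pos3(id17) recv 64: fwd; pos4(id32) recv 20: drop
Round 3: pos3(id17) recv 98: fwd; pos4(id32) recv 64: fwd
Round 4: pos4(id32) recv 98: fwd; pos0(id98) recv 64: drop
Round 5: pos0(id98) recv 98: ELECTED

Answer: 17,20,64,98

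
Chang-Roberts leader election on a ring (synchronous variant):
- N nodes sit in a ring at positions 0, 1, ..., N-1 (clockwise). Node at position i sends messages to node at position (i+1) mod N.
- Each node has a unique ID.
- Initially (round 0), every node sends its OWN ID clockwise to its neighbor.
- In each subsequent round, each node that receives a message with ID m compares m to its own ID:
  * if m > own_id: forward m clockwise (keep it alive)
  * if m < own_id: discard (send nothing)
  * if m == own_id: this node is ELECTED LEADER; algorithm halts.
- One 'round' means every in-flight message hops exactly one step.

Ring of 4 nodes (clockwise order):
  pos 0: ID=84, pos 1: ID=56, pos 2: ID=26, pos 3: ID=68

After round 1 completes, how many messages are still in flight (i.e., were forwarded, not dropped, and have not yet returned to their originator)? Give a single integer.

Answer: 2

Derivation:
Round 1: pos1(id56) recv 84: fwd; pos2(id26) recv 56: fwd; pos3(id68) recv 26: drop; pos0(id84) recv 68: drop
After round 1: 2 messages still in flight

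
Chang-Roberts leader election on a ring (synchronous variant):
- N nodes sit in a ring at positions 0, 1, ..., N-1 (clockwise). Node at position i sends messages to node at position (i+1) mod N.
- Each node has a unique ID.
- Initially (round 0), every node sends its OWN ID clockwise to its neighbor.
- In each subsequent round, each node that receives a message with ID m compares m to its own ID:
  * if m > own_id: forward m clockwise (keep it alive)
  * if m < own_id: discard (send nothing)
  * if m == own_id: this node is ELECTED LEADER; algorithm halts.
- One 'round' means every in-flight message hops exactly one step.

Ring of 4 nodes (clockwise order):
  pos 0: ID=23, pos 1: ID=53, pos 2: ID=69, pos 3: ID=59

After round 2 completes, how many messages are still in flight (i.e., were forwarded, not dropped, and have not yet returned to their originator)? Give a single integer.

Answer: 2

Derivation:
Round 1: pos1(id53) recv 23: drop; pos2(id69) recv 53: drop; pos3(id59) recv 69: fwd; pos0(id23) recv 59: fwd
Round 2: pos0(id23) recv 69: fwd; pos1(id53) recv 59: fwd
After round 2: 2 messages still in flight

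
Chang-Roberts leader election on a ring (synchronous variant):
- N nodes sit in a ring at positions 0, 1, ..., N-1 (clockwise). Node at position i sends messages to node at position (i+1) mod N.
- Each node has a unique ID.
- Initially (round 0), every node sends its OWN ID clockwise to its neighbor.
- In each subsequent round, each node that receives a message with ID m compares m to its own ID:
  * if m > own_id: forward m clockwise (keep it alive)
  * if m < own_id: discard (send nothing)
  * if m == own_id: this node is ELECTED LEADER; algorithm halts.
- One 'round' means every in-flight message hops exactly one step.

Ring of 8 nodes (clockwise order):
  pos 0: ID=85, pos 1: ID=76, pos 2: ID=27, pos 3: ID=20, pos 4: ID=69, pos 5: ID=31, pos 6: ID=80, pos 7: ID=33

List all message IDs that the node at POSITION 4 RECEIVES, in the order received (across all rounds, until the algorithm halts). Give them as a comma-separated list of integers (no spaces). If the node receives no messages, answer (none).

Answer: 20,27,76,85

Derivation:
Round 1: pos1(id76) recv 85: fwd; pos2(id27) recv 76: fwd; pos3(id20) recv 27: fwd; pos4(id69) recv 20: drop; pos5(id31) recv 69: fwd; pos6(id80) recv 31: drop; pos7(id33) recv 80: fwd; pos0(id85) recv 33: drop
Round 2: pos2(id27) recv 85: fwd; pos3(id20) recv 76: fwd; pos4(id69) recv 27: drop; pos6(id80) recv 69: drop; pos0(id85) recv 80: drop
Round 3: pos3(id20) recv 85: fwd; pos4(id69) recv 76: fwd
Round 4: pos4(id69) recv 85: fwd; pos5(id31) recv 76: fwd
Round 5: pos5(id31) recv 85: fwd; pos6(id80) recv 76: drop
Round 6: pos6(id80) recv 85: fwd
Round 7: pos7(id33) recv 85: fwd
Round 8: pos0(id85) recv 85: ELECTED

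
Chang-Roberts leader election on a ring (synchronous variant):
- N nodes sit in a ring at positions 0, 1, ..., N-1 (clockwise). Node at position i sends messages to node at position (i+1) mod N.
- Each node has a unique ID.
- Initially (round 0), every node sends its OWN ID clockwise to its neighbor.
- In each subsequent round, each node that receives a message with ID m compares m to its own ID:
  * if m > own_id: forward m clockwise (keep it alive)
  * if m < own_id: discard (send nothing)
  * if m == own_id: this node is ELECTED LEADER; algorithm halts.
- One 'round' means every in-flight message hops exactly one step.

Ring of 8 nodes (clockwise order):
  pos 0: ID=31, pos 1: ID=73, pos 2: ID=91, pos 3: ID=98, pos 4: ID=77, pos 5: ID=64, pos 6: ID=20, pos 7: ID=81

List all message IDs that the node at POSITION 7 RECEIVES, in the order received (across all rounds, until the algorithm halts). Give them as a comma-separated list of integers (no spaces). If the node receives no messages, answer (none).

Round 1: pos1(id73) recv 31: drop; pos2(id91) recv 73: drop; pos3(id98) recv 91: drop; pos4(id77) recv 98: fwd; pos5(id64) recv 77: fwd; pos6(id20) recv 64: fwd; pos7(id81) recv 20: drop; pos0(id31) recv 81: fwd
Round 2: pos5(id64) recv 98: fwd; pos6(id20) recv 77: fwd; pos7(id81) recv 64: drop; pos1(id73) recv 81: fwd
Round 3: pos6(id20) recv 98: fwd; pos7(id81) recv 77: drop; pos2(id91) recv 81: drop
Round 4: pos7(id81) recv 98: fwd
Round 5: pos0(id31) recv 98: fwd
Round 6: pos1(id73) recv 98: fwd
Round 7: pos2(id91) recv 98: fwd
Round 8: pos3(id98) recv 98: ELECTED

Answer: 20,64,77,98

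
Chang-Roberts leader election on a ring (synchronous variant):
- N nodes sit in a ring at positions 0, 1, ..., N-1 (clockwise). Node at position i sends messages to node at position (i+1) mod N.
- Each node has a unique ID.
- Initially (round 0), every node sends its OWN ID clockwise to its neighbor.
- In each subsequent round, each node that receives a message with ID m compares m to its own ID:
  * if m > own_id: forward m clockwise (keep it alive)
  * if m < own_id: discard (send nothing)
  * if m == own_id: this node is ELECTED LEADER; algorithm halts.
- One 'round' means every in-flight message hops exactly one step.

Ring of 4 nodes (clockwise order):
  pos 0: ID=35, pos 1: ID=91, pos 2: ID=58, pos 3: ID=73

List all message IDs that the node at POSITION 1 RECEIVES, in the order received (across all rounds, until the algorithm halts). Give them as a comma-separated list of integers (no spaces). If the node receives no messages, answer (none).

Round 1: pos1(id91) recv 35: drop; pos2(id58) recv 91: fwd; pos3(id73) recv 58: drop; pos0(id35) recv 73: fwd
Round 2: pos3(id73) recv 91: fwd; pos1(id91) recv 73: drop
Round 3: pos0(id35) recv 91: fwd
Round 4: pos1(id91) recv 91: ELECTED

Answer: 35,73,91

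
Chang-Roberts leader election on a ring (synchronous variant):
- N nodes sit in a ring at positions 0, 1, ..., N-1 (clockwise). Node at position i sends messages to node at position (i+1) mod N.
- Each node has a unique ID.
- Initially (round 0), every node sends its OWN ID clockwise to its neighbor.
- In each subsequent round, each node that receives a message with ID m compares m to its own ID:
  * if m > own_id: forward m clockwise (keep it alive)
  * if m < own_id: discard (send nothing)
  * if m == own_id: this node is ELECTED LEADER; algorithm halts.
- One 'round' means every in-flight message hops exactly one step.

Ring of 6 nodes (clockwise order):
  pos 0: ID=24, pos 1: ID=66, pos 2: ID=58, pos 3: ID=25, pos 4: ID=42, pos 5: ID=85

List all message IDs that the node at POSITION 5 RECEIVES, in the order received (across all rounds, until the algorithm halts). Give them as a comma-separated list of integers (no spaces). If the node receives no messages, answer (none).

Round 1: pos1(id66) recv 24: drop; pos2(id58) recv 66: fwd; pos3(id25) recv 58: fwd; pos4(id42) recv 25: drop; pos5(id85) recv 42: drop; pos0(id24) recv 85: fwd
Round 2: pos3(id25) recv 66: fwd; pos4(id42) recv 58: fwd; pos1(id66) recv 85: fwd
Round 3: pos4(id42) recv 66: fwd; pos5(id85) recv 58: drop; pos2(id58) recv 85: fwd
Round 4: pos5(id85) recv 66: drop; pos3(id25) recv 85: fwd
Round 5: pos4(id42) recv 85: fwd
Round 6: pos5(id85) recv 85: ELECTED

Answer: 42,58,66,85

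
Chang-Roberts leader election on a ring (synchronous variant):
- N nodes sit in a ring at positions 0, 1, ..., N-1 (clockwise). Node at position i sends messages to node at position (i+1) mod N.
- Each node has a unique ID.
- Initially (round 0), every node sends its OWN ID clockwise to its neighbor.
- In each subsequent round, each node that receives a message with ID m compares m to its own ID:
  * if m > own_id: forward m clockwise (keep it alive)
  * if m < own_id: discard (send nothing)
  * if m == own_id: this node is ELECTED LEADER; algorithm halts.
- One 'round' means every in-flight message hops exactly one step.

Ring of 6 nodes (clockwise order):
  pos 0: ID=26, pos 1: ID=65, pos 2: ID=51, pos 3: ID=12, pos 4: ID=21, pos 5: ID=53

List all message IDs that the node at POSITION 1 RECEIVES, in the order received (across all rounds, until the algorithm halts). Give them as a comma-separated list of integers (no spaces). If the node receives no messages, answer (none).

Round 1: pos1(id65) recv 26: drop; pos2(id51) recv 65: fwd; pos3(id12) recv 51: fwd; pos4(id21) recv 12: drop; pos5(id53) recv 21: drop; pos0(id26) recv 53: fwd
Round 2: pos3(id12) recv 65: fwd; pos4(id21) recv 51: fwd; pos1(id65) recv 53: drop
Round 3: pos4(id21) recv 65: fwd; pos5(id53) recv 51: drop
Round 4: pos5(id53) recv 65: fwd
Round 5: pos0(id26) recv 65: fwd
Round 6: pos1(id65) recv 65: ELECTED

Answer: 26,53,65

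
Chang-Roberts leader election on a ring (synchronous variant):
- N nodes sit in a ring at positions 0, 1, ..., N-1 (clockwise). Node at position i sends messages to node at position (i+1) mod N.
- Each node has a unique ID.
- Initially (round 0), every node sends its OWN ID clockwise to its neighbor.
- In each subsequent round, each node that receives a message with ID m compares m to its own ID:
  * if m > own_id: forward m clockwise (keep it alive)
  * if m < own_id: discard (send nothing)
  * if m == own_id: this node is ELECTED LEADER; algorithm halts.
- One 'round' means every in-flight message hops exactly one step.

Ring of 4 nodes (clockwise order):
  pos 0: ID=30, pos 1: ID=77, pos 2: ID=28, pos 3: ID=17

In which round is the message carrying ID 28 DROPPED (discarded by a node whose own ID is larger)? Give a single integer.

Answer: 2

Derivation:
Round 1: pos1(id77) recv 30: drop; pos2(id28) recv 77: fwd; pos3(id17) recv 28: fwd; pos0(id30) recv 17: drop
Round 2: pos3(id17) recv 77: fwd; pos0(id30) recv 28: drop
Round 3: pos0(id30) recv 77: fwd
Round 4: pos1(id77) recv 77: ELECTED
Message ID 28 originates at pos 2; dropped at pos 0 in round 2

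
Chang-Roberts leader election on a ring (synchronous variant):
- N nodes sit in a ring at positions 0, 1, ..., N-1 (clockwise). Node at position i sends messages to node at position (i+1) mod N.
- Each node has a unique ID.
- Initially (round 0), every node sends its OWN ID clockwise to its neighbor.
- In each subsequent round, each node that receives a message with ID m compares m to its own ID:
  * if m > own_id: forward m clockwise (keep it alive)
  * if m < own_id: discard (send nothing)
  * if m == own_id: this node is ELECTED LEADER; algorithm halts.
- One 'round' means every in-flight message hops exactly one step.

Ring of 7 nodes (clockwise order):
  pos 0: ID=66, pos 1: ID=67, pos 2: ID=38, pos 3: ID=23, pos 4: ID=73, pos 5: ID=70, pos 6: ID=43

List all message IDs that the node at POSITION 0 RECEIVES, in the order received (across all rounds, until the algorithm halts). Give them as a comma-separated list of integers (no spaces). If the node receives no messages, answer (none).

Round 1: pos1(id67) recv 66: drop; pos2(id38) recv 67: fwd; pos3(id23) recv 38: fwd; pos4(id73) recv 23: drop; pos5(id70) recv 73: fwd; pos6(id43) recv 70: fwd; pos0(id66) recv 43: drop
Round 2: pos3(id23) recv 67: fwd; pos4(id73) recv 38: drop; pos6(id43) recv 73: fwd; pos0(id66) recv 70: fwd
Round 3: pos4(id73) recv 67: drop; pos0(id66) recv 73: fwd; pos1(id67) recv 70: fwd
Round 4: pos1(id67) recv 73: fwd; pos2(id38) recv 70: fwd
Round 5: pos2(id38) recv 73: fwd; pos3(id23) recv 70: fwd
Round 6: pos3(id23) recv 73: fwd; pos4(id73) recv 70: drop
Round 7: pos4(id73) recv 73: ELECTED

Answer: 43,70,73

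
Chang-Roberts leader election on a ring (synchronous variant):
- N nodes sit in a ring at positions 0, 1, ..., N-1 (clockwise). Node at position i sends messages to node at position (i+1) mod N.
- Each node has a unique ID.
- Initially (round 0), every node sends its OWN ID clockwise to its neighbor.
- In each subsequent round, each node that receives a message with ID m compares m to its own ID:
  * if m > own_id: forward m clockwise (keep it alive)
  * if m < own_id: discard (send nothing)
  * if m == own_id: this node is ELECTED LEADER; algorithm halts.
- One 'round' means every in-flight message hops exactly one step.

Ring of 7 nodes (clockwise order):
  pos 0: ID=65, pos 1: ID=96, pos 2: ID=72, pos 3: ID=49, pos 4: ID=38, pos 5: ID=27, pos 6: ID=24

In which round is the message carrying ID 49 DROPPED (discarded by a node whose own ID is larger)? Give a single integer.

Answer: 4

Derivation:
Round 1: pos1(id96) recv 65: drop; pos2(id72) recv 96: fwd; pos3(id49) recv 72: fwd; pos4(id38) recv 49: fwd; pos5(id27) recv 38: fwd; pos6(id24) recv 27: fwd; pos0(id65) recv 24: drop
Round 2: pos3(id49) recv 96: fwd; pos4(id38) recv 72: fwd; pos5(id27) recv 49: fwd; pos6(id24) recv 38: fwd; pos0(id65) recv 27: drop
Round 3: pos4(id38) recv 96: fwd; pos5(id27) recv 72: fwd; pos6(id24) recv 49: fwd; pos0(id65) recv 38: drop
Round 4: pos5(id27) recv 96: fwd; pos6(id24) recv 72: fwd; pos0(id65) recv 49: drop
Round 5: pos6(id24) recv 96: fwd; pos0(id65) recv 72: fwd
Round 6: pos0(id65) recv 96: fwd; pos1(id96) recv 72: drop
Round 7: pos1(id96) recv 96: ELECTED
Message ID 49 originates at pos 3; dropped at pos 0 in round 4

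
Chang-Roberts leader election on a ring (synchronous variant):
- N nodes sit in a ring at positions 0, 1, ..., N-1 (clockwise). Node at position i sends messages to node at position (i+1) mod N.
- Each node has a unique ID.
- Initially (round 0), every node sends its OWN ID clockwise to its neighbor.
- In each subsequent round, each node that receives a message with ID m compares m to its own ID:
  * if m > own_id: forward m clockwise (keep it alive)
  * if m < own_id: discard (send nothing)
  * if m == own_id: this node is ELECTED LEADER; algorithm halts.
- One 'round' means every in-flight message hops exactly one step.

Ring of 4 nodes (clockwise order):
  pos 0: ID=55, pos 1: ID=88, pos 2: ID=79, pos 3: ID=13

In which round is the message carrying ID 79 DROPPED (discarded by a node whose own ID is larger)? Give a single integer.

Answer: 3

Derivation:
Round 1: pos1(id88) recv 55: drop; pos2(id79) recv 88: fwd; pos3(id13) recv 79: fwd; pos0(id55) recv 13: drop
Round 2: pos3(id13) recv 88: fwd; pos0(id55) recv 79: fwd
Round 3: pos0(id55) recv 88: fwd; pos1(id88) recv 79: drop
Round 4: pos1(id88) recv 88: ELECTED
Message ID 79 originates at pos 2; dropped at pos 1 in round 3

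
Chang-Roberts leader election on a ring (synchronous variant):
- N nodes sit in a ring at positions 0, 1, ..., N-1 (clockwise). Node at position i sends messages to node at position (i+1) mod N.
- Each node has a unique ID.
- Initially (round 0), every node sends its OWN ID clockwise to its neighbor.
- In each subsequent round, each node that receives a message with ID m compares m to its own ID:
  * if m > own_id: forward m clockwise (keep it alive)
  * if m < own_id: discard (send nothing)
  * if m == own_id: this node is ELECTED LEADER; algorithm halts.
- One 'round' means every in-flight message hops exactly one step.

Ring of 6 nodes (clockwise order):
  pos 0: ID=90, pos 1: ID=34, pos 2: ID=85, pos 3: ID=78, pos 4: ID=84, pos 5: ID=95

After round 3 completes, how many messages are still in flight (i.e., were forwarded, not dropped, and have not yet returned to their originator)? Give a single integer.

Round 1: pos1(id34) recv 90: fwd; pos2(id85) recv 34: drop; pos3(id78) recv 85: fwd; pos4(id84) recv 78: drop; pos5(id95) recv 84: drop; pos0(id90) recv 95: fwd
Round 2: pos2(id85) recv 90: fwd; pos4(id84) recv 85: fwd; pos1(id34) recv 95: fwd
Round 3: pos3(id78) recv 90: fwd; pos5(id95) recv 85: drop; pos2(id85) recv 95: fwd
After round 3: 2 messages still in flight

Answer: 2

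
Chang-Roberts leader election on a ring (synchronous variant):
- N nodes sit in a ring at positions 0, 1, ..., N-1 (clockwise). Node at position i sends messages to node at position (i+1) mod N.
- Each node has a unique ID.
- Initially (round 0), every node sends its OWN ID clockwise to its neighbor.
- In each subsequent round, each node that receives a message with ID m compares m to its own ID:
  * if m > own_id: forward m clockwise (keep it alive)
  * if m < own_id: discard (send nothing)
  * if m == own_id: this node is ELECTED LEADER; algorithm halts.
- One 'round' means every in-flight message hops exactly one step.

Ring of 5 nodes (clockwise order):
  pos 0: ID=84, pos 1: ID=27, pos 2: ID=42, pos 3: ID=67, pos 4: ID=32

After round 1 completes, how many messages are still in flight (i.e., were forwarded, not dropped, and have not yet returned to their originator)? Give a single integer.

Round 1: pos1(id27) recv 84: fwd; pos2(id42) recv 27: drop; pos3(id67) recv 42: drop; pos4(id32) recv 67: fwd; pos0(id84) recv 32: drop
After round 1: 2 messages still in flight

Answer: 2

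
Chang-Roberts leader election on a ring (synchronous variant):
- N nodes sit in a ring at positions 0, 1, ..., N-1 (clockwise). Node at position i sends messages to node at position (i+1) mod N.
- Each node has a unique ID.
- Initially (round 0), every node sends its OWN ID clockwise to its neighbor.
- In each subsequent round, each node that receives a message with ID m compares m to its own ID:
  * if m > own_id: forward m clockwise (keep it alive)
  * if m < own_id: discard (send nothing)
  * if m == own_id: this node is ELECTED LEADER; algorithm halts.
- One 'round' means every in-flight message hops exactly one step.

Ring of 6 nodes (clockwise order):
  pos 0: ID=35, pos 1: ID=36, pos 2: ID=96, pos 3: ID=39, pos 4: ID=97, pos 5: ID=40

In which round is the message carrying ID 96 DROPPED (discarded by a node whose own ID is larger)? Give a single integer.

Answer: 2

Derivation:
Round 1: pos1(id36) recv 35: drop; pos2(id96) recv 36: drop; pos3(id39) recv 96: fwd; pos4(id97) recv 39: drop; pos5(id40) recv 97: fwd; pos0(id35) recv 40: fwd
Round 2: pos4(id97) recv 96: drop; pos0(id35) recv 97: fwd; pos1(id36) recv 40: fwd
Round 3: pos1(id36) recv 97: fwd; pos2(id96) recv 40: drop
Round 4: pos2(id96) recv 97: fwd
Round 5: pos3(id39) recv 97: fwd
Round 6: pos4(id97) recv 97: ELECTED
Message ID 96 originates at pos 2; dropped at pos 4 in round 2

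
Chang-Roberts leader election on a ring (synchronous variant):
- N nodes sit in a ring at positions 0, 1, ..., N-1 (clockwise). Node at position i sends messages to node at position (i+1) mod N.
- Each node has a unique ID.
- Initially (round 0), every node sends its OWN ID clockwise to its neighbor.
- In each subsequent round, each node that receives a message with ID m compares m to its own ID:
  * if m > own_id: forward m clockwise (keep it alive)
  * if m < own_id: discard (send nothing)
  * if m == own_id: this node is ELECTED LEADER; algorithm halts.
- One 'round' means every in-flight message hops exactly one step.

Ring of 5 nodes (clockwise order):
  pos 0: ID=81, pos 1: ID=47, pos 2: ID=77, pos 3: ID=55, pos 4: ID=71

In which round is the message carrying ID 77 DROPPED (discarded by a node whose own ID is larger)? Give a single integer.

Round 1: pos1(id47) recv 81: fwd; pos2(id77) recv 47: drop; pos3(id55) recv 77: fwd; pos4(id71) recv 55: drop; pos0(id81) recv 71: drop
Round 2: pos2(id77) recv 81: fwd; pos4(id71) recv 77: fwd
Round 3: pos3(id55) recv 81: fwd; pos0(id81) recv 77: drop
Round 4: pos4(id71) recv 81: fwd
Round 5: pos0(id81) recv 81: ELECTED
Message ID 77 originates at pos 2; dropped at pos 0 in round 3

Answer: 3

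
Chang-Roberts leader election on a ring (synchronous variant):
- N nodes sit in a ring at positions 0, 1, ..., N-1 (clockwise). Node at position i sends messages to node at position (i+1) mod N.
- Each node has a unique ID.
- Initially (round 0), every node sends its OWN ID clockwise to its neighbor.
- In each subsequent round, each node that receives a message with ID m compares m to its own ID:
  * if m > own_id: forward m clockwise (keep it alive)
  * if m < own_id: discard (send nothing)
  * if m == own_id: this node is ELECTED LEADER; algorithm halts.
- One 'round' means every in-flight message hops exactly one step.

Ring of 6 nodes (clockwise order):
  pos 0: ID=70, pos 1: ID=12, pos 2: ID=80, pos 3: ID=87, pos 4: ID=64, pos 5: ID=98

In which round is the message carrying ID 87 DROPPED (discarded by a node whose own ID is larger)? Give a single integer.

Answer: 2

Derivation:
Round 1: pos1(id12) recv 70: fwd; pos2(id80) recv 12: drop; pos3(id87) recv 80: drop; pos4(id64) recv 87: fwd; pos5(id98) recv 64: drop; pos0(id70) recv 98: fwd
Round 2: pos2(id80) recv 70: drop; pos5(id98) recv 87: drop; pos1(id12) recv 98: fwd
Round 3: pos2(id80) recv 98: fwd
Round 4: pos3(id87) recv 98: fwd
Round 5: pos4(id64) recv 98: fwd
Round 6: pos5(id98) recv 98: ELECTED
Message ID 87 originates at pos 3; dropped at pos 5 in round 2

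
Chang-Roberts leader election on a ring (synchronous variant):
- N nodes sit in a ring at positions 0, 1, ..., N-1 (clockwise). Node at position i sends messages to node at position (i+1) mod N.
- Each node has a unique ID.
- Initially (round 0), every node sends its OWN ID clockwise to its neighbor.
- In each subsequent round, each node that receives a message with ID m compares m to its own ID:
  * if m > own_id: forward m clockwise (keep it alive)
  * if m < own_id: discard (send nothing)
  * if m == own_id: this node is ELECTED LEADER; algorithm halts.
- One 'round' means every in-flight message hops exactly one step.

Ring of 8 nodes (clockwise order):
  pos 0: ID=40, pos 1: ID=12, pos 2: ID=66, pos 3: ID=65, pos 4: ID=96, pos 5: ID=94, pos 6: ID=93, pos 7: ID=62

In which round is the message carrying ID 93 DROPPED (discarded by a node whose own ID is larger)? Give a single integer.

Answer: 6

Derivation:
Round 1: pos1(id12) recv 40: fwd; pos2(id66) recv 12: drop; pos3(id65) recv 66: fwd; pos4(id96) recv 65: drop; pos5(id94) recv 96: fwd; pos6(id93) recv 94: fwd; pos7(id62) recv 93: fwd; pos0(id40) recv 62: fwd
Round 2: pos2(id66) recv 40: drop; pos4(id96) recv 66: drop; pos6(id93) recv 96: fwd; pos7(id62) recv 94: fwd; pos0(id40) recv 93: fwd; pos1(id12) recv 62: fwd
Round 3: pos7(id62) recv 96: fwd; pos0(id40) recv 94: fwd; pos1(id12) recv 93: fwd; pos2(id66) recv 62: drop
Round 4: pos0(id40) recv 96: fwd; pos1(id12) recv 94: fwd; pos2(id66) recv 93: fwd
Round 5: pos1(id12) recv 96: fwd; pos2(id66) recv 94: fwd; pos3(id65) recv 93: fwd
Round 6: pos2(id66) recv 96: fwd; pos3(id65) recv 94: fwd; pos4(id96) recv 93: drop
Round 7: pos3(id65) recv 96: fwd; pos4(id96) recv 94: drop
Round 8: pos4(id96) recv 96: ELECTED
Message ID 93 originates at pos 6; dropped at pos 4 in round 6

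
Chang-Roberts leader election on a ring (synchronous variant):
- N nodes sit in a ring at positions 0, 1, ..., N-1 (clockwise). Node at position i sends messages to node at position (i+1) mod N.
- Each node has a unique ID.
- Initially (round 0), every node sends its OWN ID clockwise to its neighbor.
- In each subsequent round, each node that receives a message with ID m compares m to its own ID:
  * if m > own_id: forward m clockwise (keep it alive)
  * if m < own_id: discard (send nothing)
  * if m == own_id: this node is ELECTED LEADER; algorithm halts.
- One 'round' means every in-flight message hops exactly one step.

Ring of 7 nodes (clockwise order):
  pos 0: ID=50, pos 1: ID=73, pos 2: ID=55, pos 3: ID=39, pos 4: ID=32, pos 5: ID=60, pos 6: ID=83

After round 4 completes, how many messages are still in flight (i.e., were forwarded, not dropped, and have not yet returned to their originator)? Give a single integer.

Round 1: pos1(id73) recv 50: drop; pos2(id55) recv 73: fwd; pos3(id39) recv 55: fwd; pos4(id32) recv 39: fwd; pos5(id60) recv 32: drop; pos6(id83) recv 60: drop; pos0(id50) recv 83: fwd
Round 2: pos3(id39) recv 73: fwd; pos4(id32) recv 55: fwd; pos5(id60) recv 39: drop; pos1(id73) recv 83: fwd
Round 3: pos4(id32) recv 73: fwd; pos5(id60) recv 55: drop; pos2(id55) recv 83: fwd
Round 4: pos5(id60) recv 73: fwd; pos3(id39) recv 83: fwd
After round 4: 2 messages still in flight

Answer: 2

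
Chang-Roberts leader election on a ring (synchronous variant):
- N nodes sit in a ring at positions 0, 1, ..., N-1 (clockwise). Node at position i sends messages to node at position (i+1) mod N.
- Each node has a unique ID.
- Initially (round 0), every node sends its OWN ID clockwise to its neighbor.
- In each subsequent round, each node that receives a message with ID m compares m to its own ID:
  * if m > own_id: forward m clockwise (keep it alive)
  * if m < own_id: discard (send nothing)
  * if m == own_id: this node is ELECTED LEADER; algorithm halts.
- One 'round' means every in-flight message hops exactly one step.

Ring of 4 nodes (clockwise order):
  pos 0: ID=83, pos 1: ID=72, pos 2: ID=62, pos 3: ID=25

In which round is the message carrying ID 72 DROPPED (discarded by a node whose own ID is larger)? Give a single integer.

Answer: 3

Derivation:
Round 1: pos1(id72) recv 83: fwd; pos2(id62) recv 72: fwd; pos3(id25) recv 62: fwd; pos0(id83) recv 25: drop
Round 2: pos2(id62) recv 83: fwd; pos3(id25) recv 72: fwd; pos0(id83) recv 62: drop
Round 3: pos3(id25) recv 83: fwd; pos0(id83) recv 72: drop
Round 4: pos0(id83) recv 83: ELECTED
Message ID 72 originates at pos 1; dropped at pos 0 in round 3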